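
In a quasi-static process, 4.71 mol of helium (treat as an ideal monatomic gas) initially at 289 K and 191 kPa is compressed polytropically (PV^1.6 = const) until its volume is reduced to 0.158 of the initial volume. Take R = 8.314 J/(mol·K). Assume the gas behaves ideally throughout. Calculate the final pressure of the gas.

3660 kPa

V₁ = nRT₁/P₁ = 4.71×8.314×289/191 = 59.3 L.
Polytropic n=1.6: T₂ = T₁(V₁/V₂)^(n−1) = 289×(6.33)^0.60 = 874 K; P₂ = P₁(V₁/V₂)^n = 3660 kPa.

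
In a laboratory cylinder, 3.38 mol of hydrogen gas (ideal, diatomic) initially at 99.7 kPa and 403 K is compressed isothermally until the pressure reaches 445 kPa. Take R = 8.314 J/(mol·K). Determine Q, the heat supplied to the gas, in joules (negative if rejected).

-16900 J

V₁ = nRT₁/P₁ = 3.38×8.314×403/99.7 = 114 L.
Isothermal: T stays 403 K; PV = const ⇒ V₂ = 25.4 L, P₂ = 445 kPa.
ΔU = 0 (ideal gas, T constant).
W = nRT ln(V₂/V₁) = 3.38×8.314×403×ln(0.224) = -16900 J.
Q = ΔU + W = -16900 J.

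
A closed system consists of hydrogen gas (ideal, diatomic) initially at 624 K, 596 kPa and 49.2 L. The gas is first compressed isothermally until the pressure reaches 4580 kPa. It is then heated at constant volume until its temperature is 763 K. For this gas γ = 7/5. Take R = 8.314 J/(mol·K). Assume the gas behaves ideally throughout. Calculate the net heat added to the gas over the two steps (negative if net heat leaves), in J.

n = P₁V₁/(RT₁) = 596×49.2/(8.314×624) = 5.65 mol.
Step 1 — Isothermal: T stays 624 K; PV = const ⇒ V₂ = 6.40 L, P₂ = 4580 kPa.
ΔU = 0 (ideal gas, T constant).
W = nRT ln(V₂/V₁) = 5.65×8.314×624×ln(0.130) = -59800 J.
Q = ΔU + W = -59800 J.
State after step 1: P = 4580 kPa, V = 6.40 L, T = 624 K.
Step 2 — Isochoric: V stays 6.40 L; P/T = const ⇒ T₂ = 763 K, P₂ = 5600 kPa.
W = 0 (no volume change).
ΔU = nCvΔT = 5.65×20.8×(763−624) = 16300 J.
Q = ΔU = 16300 J.
Net over both steps: W = -59800 J, Q = -43500 J, ΔU = 16300 J.

-43500 J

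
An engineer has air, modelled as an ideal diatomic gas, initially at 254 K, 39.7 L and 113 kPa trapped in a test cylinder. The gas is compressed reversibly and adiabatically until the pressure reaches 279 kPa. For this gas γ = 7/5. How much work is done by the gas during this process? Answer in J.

-3300 J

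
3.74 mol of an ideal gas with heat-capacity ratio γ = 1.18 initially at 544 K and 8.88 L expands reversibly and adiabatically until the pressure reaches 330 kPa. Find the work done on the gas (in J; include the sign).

P₁ = nRT₁/V₁ = 3.74×8.314×544/8.88 = 1900 kPa.
Adiabatic: T₂/T₁ = (P₂/P₁)^((γ−1)/γ) ⇒ T₂ = 544×(0.173)^0.153 = 416 K; V₂ = 39.2 L.
ΔU = nCvΔT = 3.74×46.2×(416−544) = -22100 J.
Q = 0 for an adiabatic process, so W = −ΔU = 22100 J.
Work done on the gas = −W_by = -22100 J.

-22100 J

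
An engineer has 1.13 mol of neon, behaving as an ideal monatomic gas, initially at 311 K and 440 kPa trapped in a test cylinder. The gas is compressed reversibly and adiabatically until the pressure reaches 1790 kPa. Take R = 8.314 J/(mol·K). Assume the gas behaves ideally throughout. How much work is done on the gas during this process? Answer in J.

3300 J

V₁ = nRT₁/P₁ = 1.13×8.314×311/440 = 6.64 L.
Adiabatic: T₂/T₁ = (P₂/P₁)^((γ−1)/γ) ⇒ T₂ = 311×(4.07)^0.400 = 545 K; V₂ = 2.86 L.
ΔU = nCvΔT = 1.13×12.5×(545−311) = 3300 J.
Q = 0 for an adiabatic process, so W = −ΔU = -3300 J.
Work done on the gas = −W_by = 3300 J.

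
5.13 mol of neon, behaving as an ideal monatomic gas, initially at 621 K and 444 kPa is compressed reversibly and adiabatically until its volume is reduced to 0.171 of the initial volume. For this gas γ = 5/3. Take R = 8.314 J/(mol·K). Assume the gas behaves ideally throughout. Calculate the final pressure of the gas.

8430 kPa

V₁ = nRT₁/P₁ = 5.13×8.314×621/444 = 59.7 L.
Adiabatic: TV^(γ−1) = const ⇒ T₂ = 621×(5.85)^0.667 = 2020 K; PV^γ = const ⇒ P₂ = 8430 kPa.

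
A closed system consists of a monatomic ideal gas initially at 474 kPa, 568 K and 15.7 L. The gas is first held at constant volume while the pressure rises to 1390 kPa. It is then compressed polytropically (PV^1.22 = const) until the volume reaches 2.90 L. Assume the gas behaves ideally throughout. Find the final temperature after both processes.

n = P₁V₁/(RT₁) = 474×15.7/(8.314×568) = 1.58 mol.
Step 1 — Isochoric: V stays 15.7 L; P/T = const ⇒ T₂ = 1670 K, P₂ = 1390 kPa.
W = 0 (no volume change).
ΔU = nCvΔT = 1.58×12.5×(1670−568) = 21600 J.
Q = ΔU = 21600 J.
State after step 1: P = 1390 kPa, V = 15.7 L, T = 1670 K.
Step 2 — Polytropic n=1.22: T₂ = T₁(V₁/V₂)^(n−1) = 1670×(5.41)^0.22 = 2420 K; P₂ = P₁(V₁/V₂)^n = 10900 kPa.
W = (P₁V₁−P₂V₂)/(n−1) = (1390×15.7−10900×2.90)/0.22 = -44600 J.
ΔU = nCvΔT = 1.58×12.5×(2420−1670) = 14700 J.
Q = ΔU + W = -29900 J.
Net over both steps: W = -44600 J, Q = -8340 J, ΔU = 36300 J.

2420 K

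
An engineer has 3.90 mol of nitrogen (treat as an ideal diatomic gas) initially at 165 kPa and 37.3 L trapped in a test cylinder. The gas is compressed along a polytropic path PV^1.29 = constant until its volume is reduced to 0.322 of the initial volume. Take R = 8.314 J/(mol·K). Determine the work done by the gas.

-8260 J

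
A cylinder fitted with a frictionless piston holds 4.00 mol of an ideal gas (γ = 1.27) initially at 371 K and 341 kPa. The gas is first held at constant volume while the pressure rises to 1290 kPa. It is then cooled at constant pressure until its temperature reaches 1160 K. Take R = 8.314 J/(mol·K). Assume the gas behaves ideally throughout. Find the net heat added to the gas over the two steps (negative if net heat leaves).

V₁ = nRT₁/P₁ = 4.00×8.314×371/341 = 36.2 L.
Step 1 — Isochoric: V stays 36.2 L; P/T = const ⇒ T₂ = 1400 K, P₂ = 1290 kPa.
W = 0 (no volume change).
ΔU = nCvΔT = 4.00×30.8×(1400−371) = 127000 J.
Q = ΔU = 127000 J.
State after step 1: P = 1290 kPa, V = 36.2 L, T = 1400 K.
Step 2 — Isobaric: P stays 1290 kPa; V/T = const ⇒ T₂ = 1160 K, V₂ = 29.9 L.
W = PΔV = 1290×(29.9−36.2) kPa·L = -8100 J.
ΔU = nCvΔT = 4.00×30.8×(1160−1400) = -30000 J.
Q = ΔU + W = nCpΔT = -38100 J.
Net over both steps: W = -8100 J, Q = 89100 J, ΔU = 97200 J.

89100 J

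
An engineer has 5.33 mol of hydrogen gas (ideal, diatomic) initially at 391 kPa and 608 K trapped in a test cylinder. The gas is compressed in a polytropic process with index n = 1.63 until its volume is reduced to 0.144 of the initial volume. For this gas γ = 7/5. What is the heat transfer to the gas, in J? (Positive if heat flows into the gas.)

58800 J

V₁ = nRT₁/P₁ = 5.33×8.314×608/391 = 68.9 L.
Polytropic n=1.63: T₂ = T₁(V₁/V₂)^(n−1) = 608×(6.94)^0.63 = 2060 K; P₂ = P₁(V₁/V₂)^n = 9210 kPa.
W = (P₁V₁−P₂V₂)/(n−1) = (391×68.9−9210×9.92)/0.63 = -102000 J.
ΔU = nCvΔT = 5.33×20.8×(2060−608) = 161000 J.
Q = ΔU + W = 58800 J.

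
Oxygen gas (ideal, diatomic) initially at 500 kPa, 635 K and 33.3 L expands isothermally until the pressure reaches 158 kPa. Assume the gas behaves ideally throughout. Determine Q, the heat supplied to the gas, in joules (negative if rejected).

19200 J

n = P₁V₁/(RT₁) = 500×33.3/(8.314×635) = 3.15 mol.
Isothermal: T stays 635 K; PV = const ⇒ V₂ = 105 L, P₂ = 158 kPa.
ΔU = 0 (ideal gas, T constant).
W = nRT ln(V₂/V₁) = 3.15×8.314×635×ln(3.16) = 19200 J.
Q = ΔU + W = 19200 J.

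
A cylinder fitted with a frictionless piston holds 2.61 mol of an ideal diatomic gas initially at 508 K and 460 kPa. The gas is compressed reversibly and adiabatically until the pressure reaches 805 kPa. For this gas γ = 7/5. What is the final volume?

V₁ = nRT₁/P₁ = 2.61×8.314×508/460 = 24.0 L.
Adiabatic: T₂/T₁ = (P₂/P₁)^((γ−1)/γ) ⇒ T₂ = 508×(1.75)^0.286 = 596 K; V₂ = 16.1 L.

16.1 L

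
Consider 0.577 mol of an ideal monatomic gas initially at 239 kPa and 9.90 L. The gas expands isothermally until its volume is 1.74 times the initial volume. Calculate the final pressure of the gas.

137 kPa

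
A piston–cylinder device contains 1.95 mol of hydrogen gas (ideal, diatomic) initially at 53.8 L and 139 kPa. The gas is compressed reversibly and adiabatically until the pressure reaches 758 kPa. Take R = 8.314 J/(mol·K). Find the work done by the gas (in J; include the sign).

-11700 J

T₁ = P₁V₁/(nR) = 139×53.8/(1.95×8.314) = 461 K.
Adiabatic: T₂/T₁ = (P₂/P₁)^((γ−1)/γ) ⇒ T₂ = 461×(5.45)^0.286 = 749 K; V₂ = 16.0 L.
ΔU = nCvΔT = 1.95×20.8×(749−461) = 11700 J.
Q = 0 for an adiabatic process, so W = −ΔU = -11700 J.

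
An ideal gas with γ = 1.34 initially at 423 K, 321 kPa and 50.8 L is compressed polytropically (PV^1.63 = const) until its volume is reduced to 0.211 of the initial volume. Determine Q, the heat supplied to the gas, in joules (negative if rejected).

n = P₁V₁/(RT₁) = 321×50.8/(8.314×423) = 4.64 mol.
Polytropic n=1.63: T₂ = T₁(V₁/V₂)^(n−1) = 423×(4.74)^0.63 = 1130 K; P₂ = P₁(V₁/V₂)^n = 4050 kPa.
W = (P₁V₁−P₂V₂)/(n−1) = (321×50.8−4050×10.7)/0.63 = -43100 J.
ΔU = nCvΔT = 4.64×24.5×(1130−423) = 79900 J.
Q = ΔU + W = 36800 J.

36800 J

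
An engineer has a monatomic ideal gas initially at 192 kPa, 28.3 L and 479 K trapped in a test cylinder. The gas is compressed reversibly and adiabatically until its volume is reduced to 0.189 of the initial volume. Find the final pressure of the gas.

Adiabatic: TV^(γ−1) = const ⇒ T₂ = 479×(5.29)^0.667 = 1450 K; PV^γ = const ⇒ P₂ = 3080 kPa.

3080 kPa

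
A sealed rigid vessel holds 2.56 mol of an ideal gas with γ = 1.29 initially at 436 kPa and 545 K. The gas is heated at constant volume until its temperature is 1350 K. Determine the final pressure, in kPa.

V₁ = nRT₁/P₁ = 2.56×8.314×545/436 = 26.6 L.
Isochoric: V stays 26.6 L; P/T = const ⇒ T₂ = 1350 K, P₂ = 1080 kPa.

1080 kPa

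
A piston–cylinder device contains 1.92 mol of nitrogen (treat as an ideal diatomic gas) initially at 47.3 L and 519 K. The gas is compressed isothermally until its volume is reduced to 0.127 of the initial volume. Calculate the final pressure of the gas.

P₁ = nRT₁/V₁ = 1.92×8.314×519/47.3 = 175 kPa.
Isothermal: T stays 519 K; PV = const ⇒ V₂ = 6.01 L, P₂ = 1380 kPa.

1380 kPa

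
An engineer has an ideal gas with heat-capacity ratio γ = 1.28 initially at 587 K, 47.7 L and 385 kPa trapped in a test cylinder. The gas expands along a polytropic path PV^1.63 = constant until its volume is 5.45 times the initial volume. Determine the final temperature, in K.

202 K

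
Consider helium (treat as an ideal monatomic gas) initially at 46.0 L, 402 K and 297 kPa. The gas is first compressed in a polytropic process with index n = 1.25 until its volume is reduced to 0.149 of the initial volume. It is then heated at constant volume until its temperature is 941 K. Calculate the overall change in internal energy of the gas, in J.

n = P₁V₁/(RT₁) = 297×46.0/(8.314×402) = 4.09 mol.
Step 1 — Polytropic n=1.25: T₂ = T₁(V₁/V₂)^(n−1) = 402×(6.71)^0.25 = 647 K; P₂ = P₁(V₁/V₂)^n = 3210 kPa.
W = (P₁V₁−P₂V₂)/(n−1) = (297×46.0−3210×6.85)/0.25 = -33300 J.
ΔU = nCvΔT = 4.09×12.5×(647−402) = 12500 J.
Q = ΔU + W = -20800 J.
State after step 1: P = 3210 kPa, V = 6.85 L, T = 647 K.
Step 2 — Isochoric: V stays 6.85 L; P/T = const ⇒ T₂ = 941 K, P₂ = 4670 kPa.
W = 0 (no volume change).
ΔU = nCvΔT = 4.09×12.5×(941−647) = 15000 J.
Q = ΔU = 15000 J.
Net over both steps: W = -33300 J, Q = -5830 J, ΔU = 27500 J.

27500 J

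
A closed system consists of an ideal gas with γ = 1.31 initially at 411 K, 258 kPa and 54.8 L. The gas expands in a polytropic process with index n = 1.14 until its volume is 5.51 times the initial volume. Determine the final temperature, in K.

324 K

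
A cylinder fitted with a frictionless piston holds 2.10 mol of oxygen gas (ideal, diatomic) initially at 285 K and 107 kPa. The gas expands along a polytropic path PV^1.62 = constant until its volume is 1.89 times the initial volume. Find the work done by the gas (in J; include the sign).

V₁ = nRT₁/P₁ = 2.10×8.314×285/107 = 46.5 L.
Polytropic n=1.62: T₂ = T₁(V₁/V₂)^(n−1) = 285×(0.529)^0.62 = 192 K; P₂ = P₁(V₁/V₂)^n = 38.2 kPa.
W = (P₁V₁−P₂V₂)/(n−1) = (107×46.5−38.2×87.9)/0.62 = 2620 J.

2620 J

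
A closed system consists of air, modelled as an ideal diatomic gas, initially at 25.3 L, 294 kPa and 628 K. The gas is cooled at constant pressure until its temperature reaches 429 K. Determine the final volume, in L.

17.3 L

Isobaric: P stays 294 kPa; V/T = const ⇒ T₂ = 429 K, V₂ = 17.3 L.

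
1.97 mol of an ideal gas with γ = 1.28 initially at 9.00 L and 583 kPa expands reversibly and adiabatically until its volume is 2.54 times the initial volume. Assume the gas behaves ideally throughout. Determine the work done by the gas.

4300 J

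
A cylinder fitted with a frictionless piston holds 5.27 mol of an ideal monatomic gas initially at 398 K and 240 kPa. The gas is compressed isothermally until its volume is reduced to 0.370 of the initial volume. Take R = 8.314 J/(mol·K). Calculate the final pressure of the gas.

V₁ = nRT₁/P₁ = 5.27×8.314×398/240 = 72.7 L.
Isothermal: T stays 398 K; PV = const ⇒ V₂ = 26.9 L, P₂ = 649 kPa.

649 kPa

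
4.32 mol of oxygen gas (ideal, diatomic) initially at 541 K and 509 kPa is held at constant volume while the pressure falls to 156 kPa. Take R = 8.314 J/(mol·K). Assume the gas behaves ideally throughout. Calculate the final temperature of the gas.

166 K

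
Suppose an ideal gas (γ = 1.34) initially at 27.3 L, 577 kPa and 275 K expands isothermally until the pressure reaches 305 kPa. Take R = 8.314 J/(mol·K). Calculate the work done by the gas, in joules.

10000 J

n = P₁V₁/(RT₁) = 577×27.3/(8.314×275) = 6.89 mol.
Isothermal: T stays 275 K; PV = const ⇒ V₂ = 51.6 L, P₂ = 305 kPa.
W = nRT ln(V₂/V₁) = 6.89×8.314×275×ln(1.89) = 10000 J.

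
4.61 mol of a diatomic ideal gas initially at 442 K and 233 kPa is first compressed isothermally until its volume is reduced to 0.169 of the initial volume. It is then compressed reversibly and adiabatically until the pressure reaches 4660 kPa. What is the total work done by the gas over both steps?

-47700 J

V₁ = nRT₁/P₁ = 4.61×8.314×442/233 = 72.7 L.
Step 1 — Isothermal: T stays 442 K; PV = const ⇒ V₂ = 12.3 L, P₂ = 1380 kPa.
ΔU = 0 (ideal gas, T constant).
W = nRT ln(V₂/V₁) = 4.61×8.314×442×ln(0.169) = -30100 J.
Q = ΔU + W = -30100 J.
State after step 1: P = 1380 kPa, V = 12.3 L, T = 442 K.
Step 2 — Adiabatic: T₂/T₁ = (P₂/P₁)^((γ−1)/γ) ⇒ T₂ = 442×(3.38)^0.286 = 626 K; V₂ = 5.15 L.
ΔU = nCvΔT = 4.61×20.8×(626−442) = 17600 J.
Q = 0 for an adiabatic process, so W = −ΔU = -17600 J.
Net over both steps: W = -47700 J, Q = -30100 J, ΔU = 17600 J.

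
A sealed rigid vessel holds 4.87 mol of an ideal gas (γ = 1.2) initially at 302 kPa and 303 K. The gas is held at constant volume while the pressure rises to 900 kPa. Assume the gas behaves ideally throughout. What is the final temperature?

903 K

V₁ = nRT₁/P₁ = 4.87×8.314×303/302 = 40.6 L.
Isochoric: V stays 40.6 L; P/T = const ⇒ T₂ = 903 K, P₂ = 900 kPa.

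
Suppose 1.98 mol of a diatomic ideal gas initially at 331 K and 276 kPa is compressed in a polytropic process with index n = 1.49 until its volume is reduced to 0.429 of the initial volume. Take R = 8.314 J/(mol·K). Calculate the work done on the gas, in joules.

5710 J

V₁ = nRT₁/P₁ = 1.98×8.314×331/276 = 19.7 L.
Polytropic n=1.49: T₂ = T₁(V₁/V₂)^(n−1) = 331×(2.33)^0.49 = 501 K; P₂ = P₁(V₁/V₂)^n = 974 kPa.
W = (P₁V₁−P₂V₂)/(n−1) = (276×19.7−974×8.47)/0.49 = -5710 J.
Work done on the gas = −W_by = 5710 J.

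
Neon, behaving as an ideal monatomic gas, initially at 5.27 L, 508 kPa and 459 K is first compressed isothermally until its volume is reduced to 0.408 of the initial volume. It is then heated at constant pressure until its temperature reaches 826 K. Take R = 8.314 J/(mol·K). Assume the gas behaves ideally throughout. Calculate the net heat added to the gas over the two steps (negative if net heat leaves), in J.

2950 J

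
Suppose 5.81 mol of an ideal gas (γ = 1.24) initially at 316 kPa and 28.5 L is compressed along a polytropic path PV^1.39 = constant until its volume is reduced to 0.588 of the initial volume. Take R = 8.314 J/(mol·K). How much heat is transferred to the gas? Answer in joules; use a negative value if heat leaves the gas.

3320 J

T₁ = P₁V₁/(nR) = 316×28.5/(5.81×8.314) = 186 K.
Polytropic n=1.39: T₂ = T₁(V₁/V₂)^(n−1) = 186×(1.70)^0.39 = 229 K; P₂ = P₁(V₁/V₂)^n = 661 kPa.
W = (P₁V₁−P₂V₂)/(n−1) = (316×28.5−661×16.8)/0.39 = -5310 J.
ΔU = nCvΔT = 5.81×34.6×(229−186) = 8630 J.
Q = ΔU + W = 3320 J.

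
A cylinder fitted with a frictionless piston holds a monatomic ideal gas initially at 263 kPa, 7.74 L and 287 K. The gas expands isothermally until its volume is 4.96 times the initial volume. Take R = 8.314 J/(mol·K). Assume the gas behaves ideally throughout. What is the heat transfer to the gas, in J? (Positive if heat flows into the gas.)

3260 J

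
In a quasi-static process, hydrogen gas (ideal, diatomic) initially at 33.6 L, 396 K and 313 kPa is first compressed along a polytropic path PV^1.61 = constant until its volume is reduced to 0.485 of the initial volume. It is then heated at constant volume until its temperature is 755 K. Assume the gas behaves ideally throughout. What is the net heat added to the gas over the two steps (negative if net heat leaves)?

14300 J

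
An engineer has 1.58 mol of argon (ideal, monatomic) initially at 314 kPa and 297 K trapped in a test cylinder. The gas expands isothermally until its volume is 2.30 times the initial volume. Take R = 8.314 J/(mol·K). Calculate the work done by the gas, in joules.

3250 J

V₁ = nRT₁/P₁ = 1.58×8.314×297/314 = 12.4 L.
Isothermal: T stays 297 K; PV = const ⇒ V₂ = 28.6 L, P₂ = 137 kPa.
W = nRT ln(V₂/V₁) = 1.58×8.314×297×ln(2.30) = 3250 J.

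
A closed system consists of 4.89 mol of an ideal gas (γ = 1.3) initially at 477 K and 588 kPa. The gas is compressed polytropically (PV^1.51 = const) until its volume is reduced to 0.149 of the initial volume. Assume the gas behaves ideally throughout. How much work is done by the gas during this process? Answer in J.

-62400 J

V₁ = nRT₁/P₁ = 4.89×8.314×477/588 = 33.0 L.
Polytropic n=1.51: T₂ = T₁(V₁/V₂)^(n−1) = 477×(6.71)^0.51 = 1260 K; P₂ = P₁(V₁/V₂)^n = 10400 kPa.
W = (P₁V₁−P₂V₂)/(n−1) = (588×33.0−10400×4.91)/0.51 = -62400 J.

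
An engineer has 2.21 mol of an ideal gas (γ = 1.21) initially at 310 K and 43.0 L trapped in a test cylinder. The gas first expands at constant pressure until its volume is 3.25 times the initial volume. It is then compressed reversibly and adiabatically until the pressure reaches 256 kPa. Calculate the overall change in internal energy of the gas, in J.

P₁ = nRT₁/V₁ = 2.21×8.314×310/43.0 = 132 kPa.
Step 1 — Isobaric: P stays 132 kPa; V/T = const ⇒ T₂ = 1010 K, V₂ = 140 L.
W = PΔV = 132×(140−43.0) kPa·L = 12800 J.
ΔU = nCvΔT = 2.21×39.6×(1010−310) = 61000 J.
Q = ΔU + W = nCpΔT = 73800 J.
State after step 1: P = 132 kPa, V = 140 L, T = 1010 K.
Step 2 — Adiabatic: T₂/T₁ = (P₂/P₁)^((γ−1)/γ) ⇒ T₂ = 1010×(1.93)^0.174 = 1130 K; V₂ = 81.1 L.
ΔU = nCvΔT = 2.21×39.6×(1130−1010) = 10700 J.
Q = 0 for an adiabatic process, so W = −ΔU = -10700 J.
Net over both steps: W = 2140 J, Q = 73800 J, ΔU = 71700 J.

71700 J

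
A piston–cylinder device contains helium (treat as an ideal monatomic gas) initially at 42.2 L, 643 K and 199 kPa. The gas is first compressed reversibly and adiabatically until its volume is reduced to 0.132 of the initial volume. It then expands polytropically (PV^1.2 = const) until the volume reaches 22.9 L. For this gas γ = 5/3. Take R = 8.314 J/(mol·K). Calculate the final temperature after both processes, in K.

1870 K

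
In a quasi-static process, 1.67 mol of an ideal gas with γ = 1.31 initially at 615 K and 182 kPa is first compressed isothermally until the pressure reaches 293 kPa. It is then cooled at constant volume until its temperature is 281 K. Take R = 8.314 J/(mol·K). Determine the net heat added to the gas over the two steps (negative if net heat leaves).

-19000 J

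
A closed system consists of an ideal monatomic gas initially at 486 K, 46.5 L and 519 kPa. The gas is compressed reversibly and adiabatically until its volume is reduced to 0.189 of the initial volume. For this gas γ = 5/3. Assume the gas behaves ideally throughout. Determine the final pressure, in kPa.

8340 kPa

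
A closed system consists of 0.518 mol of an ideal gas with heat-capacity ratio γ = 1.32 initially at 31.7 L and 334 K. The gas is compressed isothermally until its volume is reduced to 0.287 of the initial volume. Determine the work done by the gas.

-1800 J

P₁ = nRT₁/V₁ = 0.518×8.314×334/31.7 = 45.4 kPa.
Isothermal: T stays 334 K; PV = const ⇒ V₂ = 9.10 L, P₂ = 158 kPa.
W = nRT ln(V₂/V₁) = 0.518×8.314×334×ln(0.287) = -1800 J.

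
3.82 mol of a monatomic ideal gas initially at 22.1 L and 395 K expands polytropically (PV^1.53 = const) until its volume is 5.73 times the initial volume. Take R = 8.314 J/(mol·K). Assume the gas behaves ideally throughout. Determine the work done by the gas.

P₁ = nRT₁/V₁ = 3.82×8.314×395/22.1 = 568 kPa.
Polytropic n=1.53: T₂ = T₁(V₁/V₂)^(n−1) = 395×(0.175)^0.53 = 157 K; P₂ = P₁(V₁/V₂)^n = 39.3 kPa.
W = (P₁V₁−P₂V₂)/(n−1) = (568×22.1−39.3×127)/0.53 = 14300 J.

14300 J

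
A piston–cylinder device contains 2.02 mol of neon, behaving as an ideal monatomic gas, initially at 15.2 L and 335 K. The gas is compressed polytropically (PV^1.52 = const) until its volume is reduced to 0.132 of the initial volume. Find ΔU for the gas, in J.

P₁ = nRT₁/V₁ = 2.02×8.314×335/15.2 = 370 kPa.
Polytropic n=1.52: T₂ = T₁(V₁/V₂)^(n−1) = 335×(7.58)^0.52 = 960 K; P₂ = P₁(V₁/V₂)^n = 8040 kPa.
For an ideal gas ΔU = nCvΔT with Cv = (3/2)R = 12.5 J/(mol·K).
ΔU = 2.02×12.5×(960−335) = 15700 J.

15700 J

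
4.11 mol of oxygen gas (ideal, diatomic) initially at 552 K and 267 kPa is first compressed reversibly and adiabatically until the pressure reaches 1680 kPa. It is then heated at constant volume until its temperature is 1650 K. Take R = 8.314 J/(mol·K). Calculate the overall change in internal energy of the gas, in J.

93800 J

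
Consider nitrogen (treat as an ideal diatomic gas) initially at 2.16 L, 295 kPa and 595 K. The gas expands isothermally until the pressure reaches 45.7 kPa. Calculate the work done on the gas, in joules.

-1190 J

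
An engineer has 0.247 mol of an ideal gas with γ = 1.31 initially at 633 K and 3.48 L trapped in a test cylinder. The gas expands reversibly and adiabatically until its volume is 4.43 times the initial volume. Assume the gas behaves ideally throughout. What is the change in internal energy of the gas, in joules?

-1550 J

P₁ = nRT₁/V₁ = 0.247×8.314×633/3.48 = 374 kPa.
Adiabatic: TV^(γ−1) = const ⇒ T₂ = 633×(0.226)^0.310 = 399 K; PV^γ = const ⇒ P₂ = 53.2 kPa.
For an ideal gas ΔU = nCvΔT with Cv = R/(γ−1) = 26.8 J/(mol·K).
ΔU = 0.247×26.8×(399−633) = -1550 J.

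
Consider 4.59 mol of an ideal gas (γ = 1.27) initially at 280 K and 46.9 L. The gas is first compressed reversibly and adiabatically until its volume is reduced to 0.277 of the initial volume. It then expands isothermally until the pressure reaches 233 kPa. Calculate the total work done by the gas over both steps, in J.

7900 J

P₁ = nRT₁/V₁ = 4.59×8.314×280/46.9 = 228 kPa.
Step 1 — Adiabatic: TV^(γ−1) = const ⇒ T₂ = 280×(3.61)^0.270 = 396 K; PV^γ = const ⇒ P₂ = 1160 kPa.
ΔU = nCvΔT = 4.59×30.8×(396−280) = 16400 J.
Q = 0 for an adiabatic process, so W = −ΔU = -16400 J.
State after step 1: P = 1160 kPa, V = 13.0 L, T = 396 K.
Step 2 — Isothermal: T stays 396 K; PV = const ⇒ V₂ = 64.9 L, P₂ = 233 kPa.
ΔU = 0 (ideal gas, T constant).
W = nRT ln(V₂/V₁) = 4.59×8.314×396×ln(4.99) = 24300 J.
Q = ΔU + W = 24300 J.
Net over both steps: W = 7900 J, Q = 24300 J, ΔU = 16400 J.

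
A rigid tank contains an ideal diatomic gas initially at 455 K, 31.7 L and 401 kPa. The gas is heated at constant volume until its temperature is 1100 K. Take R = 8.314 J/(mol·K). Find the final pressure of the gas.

969 kPa

Isochoric: V stays 31.7 L; P/T = const ⇒ T₂ = 1100 K, P₂ = 969 kPa.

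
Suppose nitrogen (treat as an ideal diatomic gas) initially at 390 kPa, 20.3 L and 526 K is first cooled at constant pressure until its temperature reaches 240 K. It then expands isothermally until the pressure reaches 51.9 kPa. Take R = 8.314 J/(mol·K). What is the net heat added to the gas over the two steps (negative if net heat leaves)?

-7780 J

n = P₁V₁/(RT₁) = 390×20.3/(8.314×526) = 1.81 mol.
Step 1 — Isobaric: P stays 390 kPa; V/T = const ⇒ T₂ = 240 K, V₂ = 9.26 L.
W = PΔV = 390×(9.26−20.3) kPa·L = -4300 J.
ΔU = nCvΔT = 1.81×20.8×(240−526) = -10800 J.
Q = ΔU + W = nCpΔT = -15100 J.
State after step 1: P = 390 kPa, V = 9.26 L, T = 240 K.
Step 2 — Isothermal: T stays 240 K; PV = const ⇒ V₂ = 69.6 L, P₂ = 51.9 kPa.
ΔU = 0 (ideal gas, T constant).
W = nRT ln(V₂/V₁) = 1.81×8.314×240×ln(7.51) = 7290 J.
Q = ΔU + W = 7290 J.
Net over both steps: W = 2980 J, Q = -7780 J, ΔU = -10800 J.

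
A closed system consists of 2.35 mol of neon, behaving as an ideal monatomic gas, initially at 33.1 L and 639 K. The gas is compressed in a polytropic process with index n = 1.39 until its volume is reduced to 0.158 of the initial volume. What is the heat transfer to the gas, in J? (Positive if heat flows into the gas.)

-14000 J

P₁ = nRT₁/V₁ = 2.35×8.314×639/33.1 = 377 kPa.
Polytropic n=1.39: T₂ = T₁(V₁/V₂)^(n−1) = 639×(6.33)^0.39 = 1310 K; P₂ = P₁(V₁/V₂)^n = 4900 kPa.
W = (P₁V₁−P₂V₂)/(n−1) = (377×33.1−4900×5.23)/0.39 = -33700 J.
ΔU = nCvΔT = 2.35×12.5×(1310−639) = 19700 J.
Q = ΔU + W = -14000 J.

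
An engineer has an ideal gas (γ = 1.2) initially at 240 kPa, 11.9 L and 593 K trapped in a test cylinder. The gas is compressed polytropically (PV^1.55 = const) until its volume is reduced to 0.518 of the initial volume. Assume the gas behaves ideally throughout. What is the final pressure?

Polytropic n=1.55: T₂ = T₁(V₁/V₂)^(n−1) = 593×(1.93)^0.55 = 851 K; P₂ = P₁(V₁/V₂)^n = 665 kPa.

665 kPa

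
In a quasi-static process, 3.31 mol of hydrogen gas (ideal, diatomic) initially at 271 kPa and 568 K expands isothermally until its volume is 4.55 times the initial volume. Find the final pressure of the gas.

59.6 kPa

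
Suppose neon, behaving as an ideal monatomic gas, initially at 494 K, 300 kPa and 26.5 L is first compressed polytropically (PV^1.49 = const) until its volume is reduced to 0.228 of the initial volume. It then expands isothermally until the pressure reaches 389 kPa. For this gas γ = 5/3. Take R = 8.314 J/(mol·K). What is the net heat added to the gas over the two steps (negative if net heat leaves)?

n = P₁V₁/(RT₁) = 300×26.5/(8.314×494) = 1.94 mol.
Step 1 — Polytropic n=1.49: T₂ = T₁(V₁/V₂)^(n−1) = 494×(4.39)^0.49 = 1020 K; P₂ = P₁(V₁/V₂)^n = 2720 kPa.
W = (P₁V₁−P₂V₂)/(n−1) = (300×26.5−2720×6.04)/0.49 = -17300 J.
ΔU = nCvΔT = 1.94×12.5×(1020−494) = 12700 J.
Q = ΔU + W = -4570 J.
State after step 1: P = 2720 kPa, V = 6.04 L, T = 1020 K.
Step 2 — Isothermal: T stays 1020 K; PV = const ⇒ V₂ = 42.2 L, P₂ = 389 kPa.
ΔU = 0 (ideal gas, T constant).
W = nRT ln(V₂/V₁) = 1.94×8.314×1020×ln(6.98) = 31900 J.
Q = ΔU + W = 31900 J.
Net over both steps: W = 14600 J, Q = 27300 J, ΔU = 12700 J.

27300 J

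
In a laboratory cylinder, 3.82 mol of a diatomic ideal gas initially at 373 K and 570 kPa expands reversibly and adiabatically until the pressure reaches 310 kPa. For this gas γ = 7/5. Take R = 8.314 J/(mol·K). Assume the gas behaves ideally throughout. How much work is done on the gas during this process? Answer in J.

-4730 J

V₁ = nRT₁/P₁ = 3.82×8.314×373/570 = 20.8 L.
Adiabatic: T₂/T₁ = (P₂/P₁)^((γ−1)/γ) ⇒ T₂ = 373×(0.544)^0.286 = 313 K; V₂ = 32.1 L.
ΔU = nCvΔT = 3.82×20.8×(313−373) = -4730 J.
Q = 0 for an adiabatic process, so W = −ΔU = 4730 J.
Work done on the gas = −W_by = -4730 J.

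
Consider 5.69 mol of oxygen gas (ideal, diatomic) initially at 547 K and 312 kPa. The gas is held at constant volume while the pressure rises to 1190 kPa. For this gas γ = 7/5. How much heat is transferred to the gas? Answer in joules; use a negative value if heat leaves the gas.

V₁ = nRT₁/P₁ = 5.69×8.314×547/312 = 82.9 L.
Isochoric: V stays 82.9 L; P/T = const ⇒ T₂ = 2090 K, P₂ = 1190 kPa.
W = 0 (no volume change).
ΔU = nCvΔT = 5.69×20.8×(2090−547) = 182000 J.
Q = ΔU = 182000 J.

182000 J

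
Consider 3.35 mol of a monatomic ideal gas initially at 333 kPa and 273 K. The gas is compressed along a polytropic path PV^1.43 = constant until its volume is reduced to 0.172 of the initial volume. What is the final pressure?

V₁ = nRT₁/P₁ = 3.35×8.314×273/333 = 22.8 L.
Polytropic n=1.43: T₂ = T₁(V₁/V₂)^(n−1) = 273×(5.81)^0.43 = 582 K; P₂ = P₁(V₁/V₂)^n = 4130 kPa.

4130 kPa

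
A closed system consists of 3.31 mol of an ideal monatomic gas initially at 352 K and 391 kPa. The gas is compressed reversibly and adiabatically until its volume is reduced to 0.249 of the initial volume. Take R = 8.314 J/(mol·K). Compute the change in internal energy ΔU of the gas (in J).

22200 J

V₁ = nRT₁/P₁ = 3.31×8.314×352/391 = 24.8 L.
Adiabatic: TV^(γ−1) = const ⇒ T₂ = 352×(4.02)^0.667 = 889 K; PV^γ = const ⇒ P₂ = 3970 kPa.
For an ideal gas ΔU = nCvΔT with Cv = (3/2)R = 12.5 J/(mol·K).
ΔU = 3.31×12.5×(889−352) = 22200 J.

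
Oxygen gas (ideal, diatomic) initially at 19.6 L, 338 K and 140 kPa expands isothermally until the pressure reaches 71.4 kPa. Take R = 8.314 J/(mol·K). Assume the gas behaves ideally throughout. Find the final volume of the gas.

Isothermal: T stays 338 K; PV = const ⇒ V₂ = 38.4 L, P₂ = 71.4 kPa.

38.4 L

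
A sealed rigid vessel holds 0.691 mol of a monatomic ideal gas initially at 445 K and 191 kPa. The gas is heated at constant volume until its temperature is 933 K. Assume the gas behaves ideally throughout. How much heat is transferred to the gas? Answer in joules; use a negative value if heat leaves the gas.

4210 J

V₁ = nRT₁/P₁ = 0.691×8.314×445/191 = 13.4 L.
Isochoric: V stays 13.4 L; P/T = const ⇒ T₂ = 933 K, P₂ = 400 kPa.
W = 0 (no volume change).
ΔU = nCvΔT = 0.691×12.5×(933−445) = 4210 J.
Q = ΔU = 4210 J.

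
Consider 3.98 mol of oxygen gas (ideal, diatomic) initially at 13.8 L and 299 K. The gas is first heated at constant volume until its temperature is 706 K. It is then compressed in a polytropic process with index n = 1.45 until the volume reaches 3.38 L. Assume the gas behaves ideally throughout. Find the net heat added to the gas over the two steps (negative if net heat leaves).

P₁ = nRT₁/V₁ = 3.98×8.314×299/13.8 = 717 kPa.
Step 1 — Isochoric: V stays 13.8 L; P/T = const ⇒ T₂ = 706 K, P₂ = 1690 kPa.
W = 0 (no volume change).
ΔU = nCvΔT = 3.98×20.8×(706−299) = 33700 J.
Q = ΔU = 33700 J.
State after step 1: P = 1690 kPa, V = 13.8 L, T = 706 K.
Step 2 — Polytropic n=1.45: T₂ = T₁(V₁/V₂)^(n−1) = 706×(4.08)^0.45 = 1330 K; P₂ = P₁(V₁/V₂)^n = 13000 kPa.
W = (P₁V₁−P₂V₂)/(n−1) = (1690×13.8−13000×3.38)/0.45 = -45900 J.
ΔU = nCvΔT = 3.98×20.8×(1330−706) = 51600 J.
Q = ΔU + W = 5730 J.
Net over both steps: W = -45900 J, Q = 39400 J, ΔU = 85300 J.

39400 J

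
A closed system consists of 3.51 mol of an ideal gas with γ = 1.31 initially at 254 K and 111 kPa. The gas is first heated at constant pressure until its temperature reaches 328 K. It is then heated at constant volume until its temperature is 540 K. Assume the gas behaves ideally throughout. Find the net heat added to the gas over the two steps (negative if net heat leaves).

V₁ = nRT₁/P₁ = 3.51×8.314×254/111 = 66.8 L.
Step 1 — Isobaric: P stays 111 kPa; V/T = const ⇒ T₂ = 328 K, V₂ = 86.2 L.
W = PΔV = 111×(86.2−66.8) kPa·L = 2160 J.
ΔU = nCvΔT = 3.51×26.8×(328−254) = 6970 J.
Q = ΔU + W = nCpΔT = 9130 J.
State after step 1: P = 111 kPa, V = 86.2 L, T = 328 K.
Step 2 — Isochoric: V stays 86.2 L; P/T = const ⇒ T₂ = 540 K, P₂ = 183 kPa.
W = 0 (no volume change).
ΔU = nCvΔT = 3.51×26.8×(540−328) = 20000 J.
Q = ΔU = 20000 J.
Net over both steps: W = 2160 J, Q = 29100 J, ΔU = 26900 J.

29100 J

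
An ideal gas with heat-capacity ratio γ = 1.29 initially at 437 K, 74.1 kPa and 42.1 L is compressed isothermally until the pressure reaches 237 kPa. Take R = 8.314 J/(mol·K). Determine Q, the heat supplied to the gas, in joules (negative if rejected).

-3630 J

n = P₁V₁/(RT₁) = 74.1×42.1/(8.314×437) = 0.859 mol.
Isothermal: T stays 437 K; PV = const ⇒ V₂ = 13.2 L, P₂ = 237 kPa.
ΔU = 0 (ideal gas, T constant).
W = nRT ln(V₂/V₁) = 0.859×8.314×437×ln(0.313) = -3630 J.
Q = ΔU + W = -3630 J.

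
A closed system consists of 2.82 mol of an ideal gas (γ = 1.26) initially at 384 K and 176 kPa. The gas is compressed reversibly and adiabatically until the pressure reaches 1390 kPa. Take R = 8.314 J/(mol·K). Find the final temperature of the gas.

V₁ = nRT₁/P₁ = 2.82×8.314×384/176 = 51.2 L.
Adiabatic: T₂/T₁ = (P₂/P₁)^((γ−1)/γ) ⇒ T₂ = 384×(7.90)^0.206 = 588 K; V₂ = 9.92 L.

588 K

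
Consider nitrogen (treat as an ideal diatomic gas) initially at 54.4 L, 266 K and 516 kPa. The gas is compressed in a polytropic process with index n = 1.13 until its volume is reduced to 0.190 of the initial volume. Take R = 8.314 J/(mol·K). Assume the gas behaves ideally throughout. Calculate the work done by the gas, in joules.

n = P₁V₁/(RT₁) = 516×54.4/(8.314×266) = 12.7 mol.
Polytropic n=1.13: T₂ = T₁(V₁/V₂)^(n−1) = 266×(5.26)^0.13 = 330 K; P₂ = P₁(V₁/V₂)^n = 3370 kPa.
W = (P₁V₁−P₂V₂)/(n−1) = (516×54.4−3370×10.3)/0.13 = -52000 J.

-52000 J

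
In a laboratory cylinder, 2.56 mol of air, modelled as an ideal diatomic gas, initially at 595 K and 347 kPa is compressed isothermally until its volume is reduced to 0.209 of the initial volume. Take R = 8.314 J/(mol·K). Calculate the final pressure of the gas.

1660 kPa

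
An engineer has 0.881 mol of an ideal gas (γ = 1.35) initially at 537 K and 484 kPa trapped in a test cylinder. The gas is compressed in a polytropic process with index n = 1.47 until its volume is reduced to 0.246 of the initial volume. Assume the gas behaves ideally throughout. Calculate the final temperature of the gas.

V₁ = nRT₁/P₁ = 0.881×8.314×537/484 = 8.13 L.
Polytropic n=1.47: T₂ = T₁(V₁/V₂)^(n−1) = 537×(4.07)^0.47 = 1040 K; P₂ = P₁(V₁/V₂)^n = 3800 kPa.

1040 K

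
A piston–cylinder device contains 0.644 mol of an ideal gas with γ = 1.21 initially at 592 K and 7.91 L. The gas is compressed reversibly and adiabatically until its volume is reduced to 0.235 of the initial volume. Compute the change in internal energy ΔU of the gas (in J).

5360 J

P₁ = nRT₁/V₁ = 0.644×8.314×592/7.91 = 401 kPa.
Adiabatic: TV^(γ−1) = const ⇒ T₂ = 592×(4.26)^0.210 = 802 K; PV^γ = const ⇒ P₂ = 2310 kPa.
For an ideal gas ΔU = nCvΔT with Cv = R/(γ−1) = 39.6 J/(mol·K).
ΔU = 0.644×39.6×(802−592) = 5360 J.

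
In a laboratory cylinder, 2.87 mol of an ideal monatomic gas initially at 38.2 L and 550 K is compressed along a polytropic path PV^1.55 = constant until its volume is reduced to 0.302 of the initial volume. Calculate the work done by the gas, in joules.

P₁ = nRT₁/V₁ = 2.87×8.314×550/38.2 = 344 kPa.
Polytropic n=1.55: T₂ = T₁(V₁/V₂)^(n−1) = 550×(3.31)^0.55 = 1060 K; P₂ = P₁(V₁/V₂)^n = 2200 kPa.
W = (P₁V₁−P₂V₂)/(n−1) = (344×38.2−2200×11.5)/0.55 = -22200 J.

-22200 J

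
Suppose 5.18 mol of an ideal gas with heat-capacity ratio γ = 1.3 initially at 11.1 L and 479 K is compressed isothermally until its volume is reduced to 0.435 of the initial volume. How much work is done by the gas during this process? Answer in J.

-17200 J

P₁ = nRT₁/V₁ = 5.18×8.314×479/11.1 = 1860 kPa.
Isothermal: T stays 479 K; PV = const ⇒ V₂ = 4.83 L, P₂ = 4270 kPa.
W = nRT ln(V₂/V₁) = 5.18×8.314×479×ln(0.435) = -17200 J.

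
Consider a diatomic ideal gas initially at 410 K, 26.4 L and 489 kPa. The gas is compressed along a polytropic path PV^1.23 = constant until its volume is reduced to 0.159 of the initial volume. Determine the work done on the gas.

n = P₁V₁/(RT₁) = 489×26.4/(8.314×410) = 3.79 mol.
Polytropic n=1.23: T₂ = T₁(V₁/V₂)^(n−1) = 410×(6.29)^0.23 = 626 K; P₂ = P₁(V₁/V₂)^n = 4690 kPa.
W = (P₁V₁−P₂V₂)/(n−1) = (489×26.4−4690×4.20)/0.23 = -29500 J.
Work done on the gas = −W_by = 29500 J.

29500 J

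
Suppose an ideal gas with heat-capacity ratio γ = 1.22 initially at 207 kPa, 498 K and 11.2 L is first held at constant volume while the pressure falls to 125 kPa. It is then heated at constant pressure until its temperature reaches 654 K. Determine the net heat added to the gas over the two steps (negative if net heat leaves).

4950 J

n = P₁V₁/(RT₁) = 207×11.2/(8.314×498) = 0.560 mol.
Step 1 — Isochoric: V stays 11.2 L; P/T = const ⇒ T₂ = 301 K, P₂ = 125 kPa.
W = 0 (no volume change).
ΔU = nCvΔT = 0.560×37.8×(301−498) = -4170 J.
Q = ΔU = -4170 J.
State after step 1: P = 125 kPa, V = 11.2 L, T = 301 K.
Step 2 — Isobaric: P stays 125 kPa; V/T = const ⇒ T₂ = 654 K, V₂ = 24.4 L.
W = PΔV = 125×(24.4−11.2) kPa·L = 1640 J.
ΔU = nCvΔT = 0.560×37.8×(654−301) = 7480 J.
Q = ΔU + W = nCpΔT = 9120 J.
Net over both steps: W = 1640 J, Q = 4950 J, ΔU = 3300 J.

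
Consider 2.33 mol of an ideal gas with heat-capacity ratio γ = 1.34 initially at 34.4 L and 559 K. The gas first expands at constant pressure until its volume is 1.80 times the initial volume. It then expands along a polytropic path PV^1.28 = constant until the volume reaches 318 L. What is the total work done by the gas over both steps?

34200 J

P₁ = nRT₁/V₁ = 2.33×8.314×559/34.4 = 315 kPa.
Step 1 — Isobaric: P stays 315 kPa; V/T = const ⇒ T₂ = 1010 K, V₂ = 61.9 L.
W = PΔV = 315×(61.9−34.4) kPa·L = 8660 J.
ΔU = nCvΔT = 2.33×24.5×(1010−559) = 25500 J.
Q = ΔU + W = nCpΔT = 34100 J.
State after step 1: P = 315 kPa, V = 61.9 L, T = 1010 K.
Step 2 — Polytropic n=1.28: T₂ = T₁(V₁/V₂)^(n−1) = 1010×(0.195)^0.28 = 636 K; P₂ = P₁(V₁/V₂)^n = 38.8 kPa.
W = (P₁V₁−P₂V₂)/(n−1) = (315×61.9−38.8×318)/0.28 = 25600 J.
ΔU = nCvΔT = 2.33×24.5×(636−1010) = -21100 J.
Q = ΔU + W = 4520 J.
Net over both steps: W = 34200 J, Q = 38700 J, ΔU = 4410 J.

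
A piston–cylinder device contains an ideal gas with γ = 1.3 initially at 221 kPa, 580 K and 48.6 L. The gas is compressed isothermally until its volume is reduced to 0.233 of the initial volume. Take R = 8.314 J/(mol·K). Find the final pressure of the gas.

948 kPa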